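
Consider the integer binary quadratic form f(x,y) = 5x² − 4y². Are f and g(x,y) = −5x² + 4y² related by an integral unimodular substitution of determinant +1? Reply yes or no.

D₁ = 80, D₂ = 80
river cycle of f (length 2): (-4, 8, 1), (1, 8, -4)
river cycle of g (length 2): (4, 8, -1), (-1, 8, 4)
cycles differ ⇒ inequivalent

no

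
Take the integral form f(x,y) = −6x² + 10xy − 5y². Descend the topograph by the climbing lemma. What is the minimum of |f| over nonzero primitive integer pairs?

translate: b→2 (≡-10 mod 12), so (6,-10,5)→(6,2,1)
flip: (6,2,1)→(1,-2,6)
translate: b→0 (≡-2 mod 2), so (1,-2,6)→(1,0,5)
reduced (well bottom): (1,0,5) with a≤c, −a<b≤a
well minimum |f| = |-1| = 1 (negative-definite)

1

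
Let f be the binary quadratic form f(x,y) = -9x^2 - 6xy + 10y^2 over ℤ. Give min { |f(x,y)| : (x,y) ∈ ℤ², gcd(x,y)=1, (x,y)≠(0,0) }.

descent: ρ → (10,6,-9)  [lands on river]
river: ρ → (-9,12,7)
river: ρ → (7,16,-5)
river: ρ → (-5,14,10)
closes: descent 1, river 4
min |a| on river = 5

5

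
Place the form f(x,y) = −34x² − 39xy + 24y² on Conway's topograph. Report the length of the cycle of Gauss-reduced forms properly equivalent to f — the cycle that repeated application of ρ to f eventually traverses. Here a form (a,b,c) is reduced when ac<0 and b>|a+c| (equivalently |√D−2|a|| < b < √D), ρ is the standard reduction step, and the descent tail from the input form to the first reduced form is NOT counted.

D = 4785, ⌊√D⌋ = 69
descent: ρ → (24,39,-34)  [lands on river]
river: ρ → (-34,29,29)
river: ρ → (29,29,-34)
river: ρ → (-34,39,24)
river: ρ → (24,57,-16)
river: ρ → (-16,39,51)
river: ρ → (51,63,-4)
river: ρ → (-4,65,35)
river: ρ → (35,5,-34)
river: ρ → (-34,63,6)
river: ρ → (6,69,-1)
river: ρ → (-1,69,6)
river: ρ → (6,63,-34)
river: ρ → (-34,5,35)
river: ρ → (35,65,-4)
river: ρ → (-4,63,51)
river: ρ → (51,39,-16)
river: ρ → (-16,57,24)
ρ-cycle length = 18 (tail of 1 descent step not counted)

18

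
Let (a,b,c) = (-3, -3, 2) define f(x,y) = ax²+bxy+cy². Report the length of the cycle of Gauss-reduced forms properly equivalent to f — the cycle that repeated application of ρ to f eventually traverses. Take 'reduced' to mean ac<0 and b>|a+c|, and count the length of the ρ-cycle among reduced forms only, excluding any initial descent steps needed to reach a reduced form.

D = 33, ⌊√D⌋ = 5
descent: ρ → (2,3,-3)  [lands on river]
river: ρ → (-3,3,2)
river: ρ → (2,5,-1)
river: ρ → (-1,5,2)
ρ-cycle length = 4 (tail of 1 descent step not counted)

4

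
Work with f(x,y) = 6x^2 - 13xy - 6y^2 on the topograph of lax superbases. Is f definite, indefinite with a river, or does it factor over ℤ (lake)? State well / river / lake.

D = b²−4ac = (-13)² − 4·6·(-6) = 313
D > 0 non-square ⇒ indefinite ⇒ periodic river

river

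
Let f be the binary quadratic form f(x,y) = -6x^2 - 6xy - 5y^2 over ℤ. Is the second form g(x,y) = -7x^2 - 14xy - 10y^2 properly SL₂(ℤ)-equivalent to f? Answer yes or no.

D₁ = -84, D₂ = -84
f is negative-definite; reduce −f:
−f: flip: (6,6,5)→(5,-6,6)
−f: translate: b→4 (≡-6 mod 10), so (5,-6,6)→(5,4,5)
−f: reduced (well bottom): (5,4,5) with a≤c, −a<b≤a
flip sign back: reduced form of f is (-5,-4,-5)
g is negative-definite; reduce −g:
−g: translate: b→0 (≡14 mod 14), so (7,14,10)→(7,0,3)
−g: flip: (7,0,3)→(3,0,7)
−g: reduced (well bottom): (3,0,7) with a≤c, −a<b≤a
flip sign back: reduced form of g is (-3,0,-7)
reduced forms (-5, -4, -5) vs (-3, 0, -7) ⇒ inequivalent

no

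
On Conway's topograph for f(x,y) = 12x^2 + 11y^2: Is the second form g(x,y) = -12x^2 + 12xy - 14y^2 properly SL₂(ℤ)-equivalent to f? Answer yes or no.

D₁ = -528, D₂ = -528
f: flip: (12,0,11)→(11,0,12)
f: reduced (well bottom): (11,0,12) with a≤c, −a<b≤a
g is negative-definite; reduce −g:
−g: translate: b→12 (≡-12 mod 24), so (12,-12,14)→(12,12,14)
−g: reduced (well bottom): (12,12,14) with a≤c, −a<b≤a
flip sign back: reduced form of g is (-12,-12,-14)
reduced forms (11, 0, 12) vs (-12, -12, -14) ⇒ inequivalent

no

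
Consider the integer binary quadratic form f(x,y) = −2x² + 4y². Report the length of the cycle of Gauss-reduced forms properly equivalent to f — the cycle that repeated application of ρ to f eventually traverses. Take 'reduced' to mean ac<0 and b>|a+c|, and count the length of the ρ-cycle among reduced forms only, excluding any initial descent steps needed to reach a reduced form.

D = 32, ⌊√D⌋ = 5
descent: ρ → (4,0,-2)
descent: ρ → (-2,4,2)  [lands on river]
river: ρ → (2,4,-2)
ρ-cycle length = 2 (tail of 2 descent steps not counted)

2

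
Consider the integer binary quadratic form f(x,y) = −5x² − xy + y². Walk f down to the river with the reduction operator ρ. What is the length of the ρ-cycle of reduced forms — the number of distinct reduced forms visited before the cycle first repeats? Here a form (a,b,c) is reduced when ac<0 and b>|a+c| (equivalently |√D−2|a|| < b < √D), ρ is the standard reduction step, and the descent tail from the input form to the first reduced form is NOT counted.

D = 21, ⌊√D⌋ = 4
descent: ρ → (1,3,-3)  [lands on river]
river: ρ → (-3,3,1)
ρ-cycle length = 2 (tail of 1 descent step not counted)

2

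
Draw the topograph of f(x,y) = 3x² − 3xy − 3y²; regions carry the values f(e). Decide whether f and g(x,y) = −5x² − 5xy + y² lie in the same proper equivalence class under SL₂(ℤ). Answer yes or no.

D₁ = 45, D₂ = 45
river cycle of f (length 2): (-3, 3, 3), (3, 3, -3)
river cycle of g (length 2): (1, 5, -5), (-5, 5, 1)
cycles differ ⇒ inequivalent

no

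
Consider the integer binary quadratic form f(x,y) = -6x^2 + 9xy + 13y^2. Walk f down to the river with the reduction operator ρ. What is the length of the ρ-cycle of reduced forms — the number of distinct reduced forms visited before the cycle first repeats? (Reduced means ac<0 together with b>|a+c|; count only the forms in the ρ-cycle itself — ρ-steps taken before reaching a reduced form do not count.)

D = 393, ⌊√D⌋ = 19
river: ρ → (13,17,-2)
river: ρ → (-2,19,4)
river: ρ → (4,13,-14)
river: ρ → (-14,15,3)
river: ρ → (3,15,-14)
river: ρ → (-14,13,4)
river: ρ → (4,19,-2)
river: ρ → (-2,17,13)
river: ρ → (13,9,-6)
river: ρ → (-6,15,7)
river: ρ → (7,13,-8)
river: ρ → (-8,19,1)
river: ρ → (1,19,-8)
river: ρ → (-8,13,7)
river: ρ → (7,15,-6)
river: ρ → (-6,9,13)
ρ-cycle length = 16 (tail of 0 descent steps not counted)

16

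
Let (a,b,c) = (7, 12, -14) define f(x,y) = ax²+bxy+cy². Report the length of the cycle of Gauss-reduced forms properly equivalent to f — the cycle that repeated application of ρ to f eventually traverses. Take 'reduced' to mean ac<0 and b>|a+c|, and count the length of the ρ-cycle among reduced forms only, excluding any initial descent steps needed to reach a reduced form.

D = 536, ⌊√D⌋ = 23
river: ρ → (-14,16,5)
river: ρ → (5,14,-17)
river: ρ → (-17,20,2)
river: ρ → (2,20,-17)
river: ρ → (-17,14,5)
river: ρ → (5,16,-14)
river: ρ → (-14,12,7)
river: ρ → (7,16,-10)
river: ρ → (-10,4,13)
river: ρ → (13,22,-1)
river: ρ → (-1,22,13)
river: ρ → (13,4,-10)
river: ρ → (-10,16,7)
river: ρ → (7,12,-14)
ρ-cycle length = 14 (tail of 0 descent steps not counted)

14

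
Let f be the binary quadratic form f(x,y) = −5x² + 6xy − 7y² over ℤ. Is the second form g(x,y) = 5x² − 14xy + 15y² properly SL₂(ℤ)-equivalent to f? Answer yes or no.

D₁ = -104, D₂ = -104
f is negative-definite; reduce −f:
−f: translate: b→4 (≡-6 mod 10), so (5,-6,7)→(5,4,6)
−f: reduced (well bottom): (5,4,6) with a≤c, −a<b≤a
flip sign back: reduced form of f is (-5,-4,-6)
g: translate: b→-4 (≡-14 mod 10), so (5,-14,15)→(5,-4,6)
g: reduced (well bottom): (5,-4,6) with a≤c, −a<b≤a
reduced forms (-5, -4, -6) vs (5, -4, 6) ⇒ inequivalent

no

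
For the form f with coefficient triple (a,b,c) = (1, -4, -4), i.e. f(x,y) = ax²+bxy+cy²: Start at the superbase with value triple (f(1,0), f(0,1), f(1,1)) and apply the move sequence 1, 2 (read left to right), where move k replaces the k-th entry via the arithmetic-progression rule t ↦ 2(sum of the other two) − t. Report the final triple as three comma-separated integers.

start (1,-4,-7) = (f(1,0),f(0,1),f(1,1))
replace slot 1: 2·((-4)+(-7)) − 1 = -23 → (-23,-4,-7)
replace slot 2: 2·((-23)+(-7)) − (-4) = -56 → (-23,-56,-7)

-23,-56,-7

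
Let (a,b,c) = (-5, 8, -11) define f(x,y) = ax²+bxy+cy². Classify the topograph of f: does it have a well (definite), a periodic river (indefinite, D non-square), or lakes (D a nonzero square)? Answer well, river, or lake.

D = b²−4ac = 8² − 4·(-5)·(-11) = -156
D < 0 ⇒ definite ⇒ every region one sign ⇒ single well

well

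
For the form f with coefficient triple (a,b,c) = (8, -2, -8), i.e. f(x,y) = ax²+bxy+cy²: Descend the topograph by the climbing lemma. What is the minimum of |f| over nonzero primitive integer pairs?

descent: ρ → (-8,2,8)  [lands on river]
river: ρ → (8,14,-2)
river: ρ → (-2,14,8)
river: ρ → (8,2,-8)
river: ρ → (-8,14,2)
river: ρ → (2,14,-8)
closes: descent 1, river 6
min |a| on river = 2

2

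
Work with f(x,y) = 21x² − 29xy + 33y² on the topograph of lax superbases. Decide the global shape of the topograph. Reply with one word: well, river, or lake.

D = b²−4ac = (-29)² − 4·21·33 = -1931
D < 0 ⇒ definite ⇒ every region one sign ⇒ single well

well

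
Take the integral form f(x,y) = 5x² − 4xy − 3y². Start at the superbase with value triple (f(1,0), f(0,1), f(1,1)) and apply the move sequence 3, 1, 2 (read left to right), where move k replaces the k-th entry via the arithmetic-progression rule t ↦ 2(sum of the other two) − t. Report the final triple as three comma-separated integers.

start (5,-3,-2) = (f(1,0),f(0,1),f(1,1))
replace slot 3: 2·(5+(-3)) − (-2) = 6 → (5,-3,6)
replace slot 1: 2·((-3)+6) − 5 = 1 → (1,-3,6)
replace slot 2: 2·(1+6) − (-3) = 17 → (1,17,6)

1,17,6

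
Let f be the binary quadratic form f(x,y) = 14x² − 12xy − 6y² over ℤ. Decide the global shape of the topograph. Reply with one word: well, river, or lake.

D = b²−4ac = (-12)² − 4·14·(-6) = 480
D > 0 non-square ⇒ indefinite ⇒ periodic river

river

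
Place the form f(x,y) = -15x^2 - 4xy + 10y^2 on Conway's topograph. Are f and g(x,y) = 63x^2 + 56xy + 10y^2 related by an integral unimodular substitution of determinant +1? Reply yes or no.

D₁ = 616, D₂ = 616
river cycle of f (length 10): (10, 24, -1), (-1, 24, 10), (10, 16, -9), (-9, 20, 6), (6, 16, -15), (-15, 14, 7), (7, 14, -15), (-15, 16, 6), (6, 20, -9), (-9, 16, 10)
river cycle of g (length 10): (10, 24, -1), (-1, 24, 10), (10, 16, -9), (-9, 20, 6), (6, 16, -15), (-15, 14, 7), (7, 14, -15), (-15, 16, 6), (6, 20, -9), (-9, 16, 10)
cycles coincide ⇒ equivalent

yes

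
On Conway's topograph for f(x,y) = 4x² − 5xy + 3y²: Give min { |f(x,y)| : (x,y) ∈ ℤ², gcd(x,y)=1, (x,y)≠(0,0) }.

translate: b→3 (≡-5 mod 8), so (4,-5,3)→(4,3,2)
flip: (4,3,2)→(2,-3,4)
translate: b→1 (≡-3 mod 4), so (2,-3,4)→(2,1,3)
reduced (well bottom): (2,1,3) with a≤c, −a<b≤a
well minimum = a = 2

2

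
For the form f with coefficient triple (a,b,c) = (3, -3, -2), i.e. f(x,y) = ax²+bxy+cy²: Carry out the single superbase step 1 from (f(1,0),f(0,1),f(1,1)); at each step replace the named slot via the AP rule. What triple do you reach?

start (3,-2,-2) = (f(1,0),f(0,1),f(1,1))
replace slot 1: 2·((-2)+(-2)) − 3 = -11 → (-11,-2,-2)

-11,-2,-2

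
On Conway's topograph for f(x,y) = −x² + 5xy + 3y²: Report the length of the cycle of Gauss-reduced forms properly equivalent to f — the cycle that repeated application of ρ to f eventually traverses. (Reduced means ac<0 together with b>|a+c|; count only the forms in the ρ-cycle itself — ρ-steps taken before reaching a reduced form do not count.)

D = 37, ⌊√D⌋ = 6
river: ρ → (3,1,-3)
river: ρ → (-3,5,1)
river: ρ → (1,5,-3)
river: ρ → (-3,1,3)
river: ρ → (3,5,-1)
river: ρ → (-1,5,3)
ρ-cycle length = 6 (tail of 0 descent steps not counted)

6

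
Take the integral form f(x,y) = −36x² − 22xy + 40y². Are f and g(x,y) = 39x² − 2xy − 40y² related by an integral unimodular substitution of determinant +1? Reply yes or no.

D₁ = 6244, D₂ = 6244
river cycle of f (length 56): (40, 22, -36), (-36, 50, 26), (26, 54, -32), (-32, 74, 6), (6, 70, -56), (-56, 42, 20), (20, 78, -2), (-2, 78, 20), (20, 42, -56), (-56, 70, 6), … (46 more)
river cycle of g (length 60): (-40, 2, 39), (39, 76, -3), (-3, 74, 64), (64, 54, -13), (-13, 76, 9), (9, 68, -45), (-45, 22, 32), (32, 42, -35), (-35, 28, 39), (39, 50, -24), … (50 more)
cycles differ ⇒ inequivalent

no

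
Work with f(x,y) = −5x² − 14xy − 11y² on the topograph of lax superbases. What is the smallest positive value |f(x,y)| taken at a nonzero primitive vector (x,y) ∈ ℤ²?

translate: b→4 (≡14 mod 10), so (5,14,11)→(5,4,2)
flip: (5,4,2)→(2,-4,5)
translate: b→0 (≡-4 mod 4), so (2,-4,5)→(2,0,3)
reduced (well bottom): (2,0,3) with a≤c, −a<b≤a
well minimum |f| = |-2| = 2 (negative-definite)

2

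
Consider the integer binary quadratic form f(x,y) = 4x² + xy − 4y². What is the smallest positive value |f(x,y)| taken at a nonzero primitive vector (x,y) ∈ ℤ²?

river: ρ → (-4,7,1)
river: ρ → (1,7,-4)
river: ρ → (-4,1,4)
river: ρ → (4,7,-1)
river: ρ → (-1,7,4)
river: ρ → (4,1,-4)
closes: descent 0, river 6
min |a| on river = 1

1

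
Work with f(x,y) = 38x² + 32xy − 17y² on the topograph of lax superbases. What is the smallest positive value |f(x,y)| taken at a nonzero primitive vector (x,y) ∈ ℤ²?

river: ρ → (-17,36,34)
river: ρ → (34,32,-19)
river: ρ → (-19,44,22)
river: ρ → (22,44,-19)
river: ρ → (-19,32,34)
river: ρ → (34,36,-17)
river: ρ → (-17,32,38)
river: ρ → (38,44,-11)
river: ρ → (-11,44,38)
river: ρ → (38,32,-17)
closes: descent 0, river 10
min |a| on river = 11

11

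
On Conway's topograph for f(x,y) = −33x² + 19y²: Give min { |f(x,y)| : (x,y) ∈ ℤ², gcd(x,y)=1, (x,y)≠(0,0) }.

descent: ρ → (19,38,-14)  [lands on river]
river: ρ → (-14,46,7)
river: ρ → (7,38,-38)
river: ρ → (-38,38,7)
river: ρ → (7,46,-14)
river: ρ → (-14,38,19)
closes: descent 1, river 6
min |a| on river = 7

7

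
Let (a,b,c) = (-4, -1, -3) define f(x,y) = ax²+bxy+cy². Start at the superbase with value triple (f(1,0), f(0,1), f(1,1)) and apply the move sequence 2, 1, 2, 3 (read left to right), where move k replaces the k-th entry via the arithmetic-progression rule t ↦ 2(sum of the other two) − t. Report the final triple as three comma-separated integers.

start (-4,-3,-8) = (f(1,0),f(0,1),f(1,1))
replace slot 2: 2·((-4)+(-8)) − (-3) = -21 → (-4,-21,-8)
replace slot 1: 2·((-21)+(-8)) − (-4) = -54 → (-54,-21,-8)
replace slot 2: 2·((-54)+(-8)) − (-21) = -103 → (-54,-103,-8)
replace slot 3: 2·((-54)+(-103)) − (-8) = -306 → (-54,-103,-306)

-54,-103,-306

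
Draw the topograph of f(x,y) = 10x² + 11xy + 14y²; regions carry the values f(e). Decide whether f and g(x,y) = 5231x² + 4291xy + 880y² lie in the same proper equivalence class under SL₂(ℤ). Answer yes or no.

D₁ = -439, D₂ = -439
f: translate: b→-9 (≡11 mod 20), so (10,11,14)→(10,-9,13)
f: reduced (well bottom): (10,-9,13) with a≤c, −a<b≤a
g: flip: (5231,4291,880)→(880,-4291,5231)
g: translate: b→-771 (≡-4291 mod 1760), so (880,-4291,5231)→(880,-771,169)
g: flip: (880,-771,169)→(169,771,880)
g: translate: b→95 (≡771 mod 338), so (169,771,880)→(169,95,14)
g: flip: (169,95,14)→(14,-95,169)
g: translate: b→-11 (≡-95 mod 28), so (14,-95,169)→(14,-11,10)
g: flip: (14,-11,10)→(10,11,14)
g: translate: b→-9 (≡11 mod 20), so (10,11,14)→(10,-9,13)
g: reduced (well bottom): (10,-9,13) with a≤c, −a<b≤a
reduced forms (10, -9, 13) vs (10, -9, 13) ⇒ equivalent

yes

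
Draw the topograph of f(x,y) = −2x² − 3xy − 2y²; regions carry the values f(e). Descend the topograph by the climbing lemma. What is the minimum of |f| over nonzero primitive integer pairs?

translate: b→-1 (≡3 mod 4), so (2,3,2)→(2,-1,1)
flip: (2,-1,1)→(1,1,2)
reduced (well bottom): (1,1,2) with a≤c, −a<b≤a
well minimum |f| = |-1| = 1 (negative-definite)

1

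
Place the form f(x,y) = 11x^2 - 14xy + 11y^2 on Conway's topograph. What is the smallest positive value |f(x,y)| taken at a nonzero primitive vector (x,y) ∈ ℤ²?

translate: b→8 (≡-14 mod 22), so (11,-14,11)→(11,8,8)
flip: (11,8,8)→(8,-8,11)
translate: b→8 (≡-8 mod 16), so (8,-8,11)→(8,8,11)
reduced (well bottom): (8,8,11) with a≤c, −a<b≤a
well minimum = a = 8

8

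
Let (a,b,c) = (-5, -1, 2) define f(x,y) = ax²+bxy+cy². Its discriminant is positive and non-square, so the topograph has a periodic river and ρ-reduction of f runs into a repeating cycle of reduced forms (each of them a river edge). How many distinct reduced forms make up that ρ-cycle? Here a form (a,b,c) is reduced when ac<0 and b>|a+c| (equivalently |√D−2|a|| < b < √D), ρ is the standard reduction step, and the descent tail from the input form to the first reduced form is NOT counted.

D = 41, ⌊√D⌋ = 6
descent: ρ → (2,5,-2)  [lands on river]
river: ρ → (-2,3,4)
river: ρ → (4,5,-1)
river: ρ → (-1,5,4)
river: ρ → (4,3,-2)
river: ρ → (-2,5,2)
river: ρ → (2,3,-4)
river: ρ → (-4,5,1)
river: ρ → (1,5,-4)
river: ρ → (-4,3,2)
ρ-cycle length = 10 (tail of 1 descent step not counted)

10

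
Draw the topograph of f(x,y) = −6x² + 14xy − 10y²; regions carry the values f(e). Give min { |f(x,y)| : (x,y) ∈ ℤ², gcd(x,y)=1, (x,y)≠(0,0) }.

translate: b→-2 (≡-14 mod 12), so (6,-14,10)→(6,-2,2)
flip: (6,-2,2)→(2,2,6)
reduced (well bottom): (2,2,6) with a≤c, −a<b≤a
well minimum |f| = |-2| = 2 (negative-definite)

2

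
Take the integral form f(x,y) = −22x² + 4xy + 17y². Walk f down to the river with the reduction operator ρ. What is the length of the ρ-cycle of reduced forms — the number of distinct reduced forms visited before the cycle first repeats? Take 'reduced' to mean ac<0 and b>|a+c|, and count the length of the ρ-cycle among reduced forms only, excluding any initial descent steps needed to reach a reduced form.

D = 1512, ⌊√D⌋ = 38
descent: ρ → (17,30,-9)  [lands on river]
river: ρ → (-9,24,26)
river: ρ → (26,28,-7)
river: ρ → (-7,28,26)
river: ρ → (26,24,-9)
river: ρ → (-9,30,17)
river: ρ → (17,38,-1)
river: ρ → (-1,38,17)
ρ-cycle length = 8 (tail of 1 descent step not counted)

8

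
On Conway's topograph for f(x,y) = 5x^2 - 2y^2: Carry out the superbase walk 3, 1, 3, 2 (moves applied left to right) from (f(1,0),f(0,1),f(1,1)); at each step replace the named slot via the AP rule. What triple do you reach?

start (5,-2,3) = (f(1,0),f(0,1),f(1,1))
replace slot 3: 2·(5+(-2)) − 3 = 3 → (5,-2,3)
replace slot 1: 2·((-2)+3) − 5 = -3 → (-3,-2,3)
replace slot 3: 2·((-3)+(-2)) − 3 = -13 → (-3,-2,-13)
replace slot 2: 2·((-3)+(-13)) − (-2) = -30 → (-3,-30,-13)

-3,-30,-13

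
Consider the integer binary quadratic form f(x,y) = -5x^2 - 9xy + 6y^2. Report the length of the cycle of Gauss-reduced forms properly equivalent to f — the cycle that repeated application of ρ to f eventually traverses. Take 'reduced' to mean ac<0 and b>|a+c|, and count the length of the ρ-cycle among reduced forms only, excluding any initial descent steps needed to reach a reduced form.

D = 201, ⌊√D⌋ = 14
descent: ρ → (6,9,-5)  [lands on river]
river: ρ → (-5,11,4)
river: ρ → (4,13,-2)
river: ρ → (-2,11,10)
river: ρ → (10,9,-3)
river: ρ → (-3,9,10)
river: ρ → (10,11,-2)
river: ρ → (-2,13,4)
river: ρ → (4,11,-5)
river: ρ → (-5,9,6)
river: ρ → (6,3,-8)
river: ρ → (-8,13,1)
river: ρ → (1,13,-8)
river: ρ → (-8,3,6)
ρ-cycle length = 14 (tail of 1 descent step not counted)

14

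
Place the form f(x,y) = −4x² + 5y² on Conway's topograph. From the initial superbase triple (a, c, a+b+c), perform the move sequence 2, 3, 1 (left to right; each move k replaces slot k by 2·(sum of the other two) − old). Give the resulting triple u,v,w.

start (-4,5,1) = (f(1,0),f(0,1),f(1,1))
replace slot 2: 2·((-4)+1) − 5 = -11 → (-4,-11,1)
replace slot 3: 2·((-4)+(-11)) − 1 = -31 → (-4,-11,-31)
replace slot 1: 2·((-11)+(-31)) − (-4) = -80 → (-80,-11,-31)

-80,-11,-31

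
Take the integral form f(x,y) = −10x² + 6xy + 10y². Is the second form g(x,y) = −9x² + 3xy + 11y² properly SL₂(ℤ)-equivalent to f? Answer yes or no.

D₁ = 436, D₂ = 405
discriminants differ ⇒ not SL₂(ℤ)-equivalent

no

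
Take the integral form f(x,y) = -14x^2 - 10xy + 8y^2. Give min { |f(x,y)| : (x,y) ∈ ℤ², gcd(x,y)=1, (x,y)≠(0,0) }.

descent: ρ → (8,10,-14)  [lands on river]
river: ρ → (-14,18,4)
river: ρ → (4,22,-4)
river: ρ → (-4,18,14)
river: ρ → (14,10,-8)
river: ρ → (-8,22,2)
river: ρ → (2,22,-8)
river: ρ → (-8,10,14)
river: ρ → (14,18,-4)
river: ρ → (-4,22,4)
river: ρ → (4,18,-14)
river: ρ → (-14,10,8)
river: ρ → (8,22,-2)
river: ρ → (-2,22,8)
closes: descent 1, river 14
min |a| on river = 2

2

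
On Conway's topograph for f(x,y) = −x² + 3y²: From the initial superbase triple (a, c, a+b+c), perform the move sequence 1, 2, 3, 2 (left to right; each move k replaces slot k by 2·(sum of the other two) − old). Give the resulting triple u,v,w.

start (-1,3,2) = (f(1,0),f(0,1),f(1,1))
replace slot 1: 2·(3+2) − (-1) = 11 → (11,3,2)
replace slot 2: 2·(11+2) − 3 = 23 → (11,23,2)
replace slot 3: 2·(11+23) − 2 = 66 → (11,23,66)
replace slot 2: 2·(11+66) − 23 = 131 → (11,131,66)

11,131,66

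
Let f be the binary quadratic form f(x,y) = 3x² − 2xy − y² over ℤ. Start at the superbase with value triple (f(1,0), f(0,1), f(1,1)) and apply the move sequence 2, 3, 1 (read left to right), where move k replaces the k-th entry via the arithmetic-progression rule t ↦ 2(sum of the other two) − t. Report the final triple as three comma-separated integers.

start (3,-1,0) = (f(1,0),f(0,1),f(1,1))
replace slot 2: 2·(3+0) − (-1) = 7 → (3,7,0)
replace slot 3: 2·(3+7) − 0 = 20 → (3,7,20)
replace slot 1: 2·(7+20) − 3 = 51 → (51,7,20)

51,7,20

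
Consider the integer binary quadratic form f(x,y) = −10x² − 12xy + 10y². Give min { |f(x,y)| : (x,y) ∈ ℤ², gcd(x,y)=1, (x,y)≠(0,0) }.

descent: ρ → (10,12,-10)  [lands on river]
river: ρ → (-10,8,12)
river: ρ → (12,16,-6)
river: ρ → (-6,20,6)
river: ρ → (6,16,-12)
river: ρ → (-12,8,10)
closes: descent 1, river 6
min |a| on river = 6

6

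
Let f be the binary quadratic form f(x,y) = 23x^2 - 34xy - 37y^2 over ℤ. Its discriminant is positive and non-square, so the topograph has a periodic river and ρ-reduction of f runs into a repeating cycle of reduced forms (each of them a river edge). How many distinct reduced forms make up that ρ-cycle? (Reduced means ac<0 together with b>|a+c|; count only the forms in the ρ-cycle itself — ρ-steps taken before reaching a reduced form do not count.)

D = 4560, ⌊√D⌋ = 67
descent: ρ → (-37,34,23)  [lands on river]
river: ρ → (23,58,-13)
river: ρ → (-13,46,47)
river: ρ → (47,48,-12)
river: ρ → (-12,48,47)
river: ρ → (47,46,-13)
river: ρ → (-13,58,23)
river: ρ → (23,34,-37)
river: ρ → (-37,40,20)
river: ρ → (20,40,-37)
ρ-cycle length = 10 (tail of 1 descent step not counted)

10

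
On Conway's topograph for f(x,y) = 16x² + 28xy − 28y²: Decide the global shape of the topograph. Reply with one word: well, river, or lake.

D = b²−4ac = 28² − 4·16·(-28) = 2576
D > 0 non-square ⇒ indefinite ⇒ periodic river

river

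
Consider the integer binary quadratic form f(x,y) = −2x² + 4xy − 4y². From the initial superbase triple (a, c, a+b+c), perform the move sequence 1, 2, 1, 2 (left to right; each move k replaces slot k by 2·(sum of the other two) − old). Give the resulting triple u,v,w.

start (-2,-4,-2) = (f(1,0),f(0,1),f(1,1))
replace slot 1: 2·((-4)+(-2)) − (-2) = -10 → (-10,-4,-2)
replace slot 2: 2·((-10)+(-2)) − (-4) = -20 → (-10,-20,-2)
replace slot 1: 2·((-20)+(-2)) − (-10) = -34 → (-34,-20,-2)
replace slot 2: 2·((-34)+(-2)) − (-20) = -52 → (-34,-52,-2)

-34,-52,-2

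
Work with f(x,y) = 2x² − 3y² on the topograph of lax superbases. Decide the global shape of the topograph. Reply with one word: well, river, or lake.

D = b²−4ac = 0² − 4·2·(-3) = 24
D > 0 non-square ⇒ indefinite ⇒ periodic river

river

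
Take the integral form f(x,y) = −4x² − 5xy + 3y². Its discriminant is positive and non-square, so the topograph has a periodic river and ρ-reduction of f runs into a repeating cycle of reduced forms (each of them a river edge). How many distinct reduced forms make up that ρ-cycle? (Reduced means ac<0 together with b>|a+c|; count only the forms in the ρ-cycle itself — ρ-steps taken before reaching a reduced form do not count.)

D = 73, ⌊√D⌋ = 8
descent: ρ → (3,5,-4)  [lands on river]
river: ρ → (-4,3,4)
river: ρ → (4,5,-3)
river: ρ → (-3,7,2)
river: ρ → (2,5,-6)
river: ρ → (-6,7,1)
river: ρ → (1,7,-6)
river: ρ → (-6,5,2)
river: ρ → (2,7,-3)
river: ρ → (-3,5,4)
river: ρ → (4,3,-4)
river: ρ → (-4,5,3)
river: ρ → (3,7,-2)
river: ρ → (-2,5,6)
river: ρ → (6,7,-1)
river: ρ → (-1,7,6)
river: ρ → (6,5,-2)
river: ρ → (-2,7,3)
ρ-cycle length = 18 (tail of 1 descent step not counted)

18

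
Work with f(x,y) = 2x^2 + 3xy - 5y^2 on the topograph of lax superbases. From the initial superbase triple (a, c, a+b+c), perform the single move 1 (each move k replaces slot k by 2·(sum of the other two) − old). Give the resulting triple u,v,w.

start (2,-5,0) = (f(1,0),f(0,1),f(1,1))
replace slot 1: 2·((-5)+0) − 2 = -12 → (-12,-5,0)

-12,-5,0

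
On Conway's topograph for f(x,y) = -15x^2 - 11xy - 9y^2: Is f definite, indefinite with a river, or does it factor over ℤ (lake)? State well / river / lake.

D = b²−4ac = (-11)² − 4·(-15)·(-9) = -419
D < 0 ⇒ definite ⇒ every region one sign ⇒ single well

well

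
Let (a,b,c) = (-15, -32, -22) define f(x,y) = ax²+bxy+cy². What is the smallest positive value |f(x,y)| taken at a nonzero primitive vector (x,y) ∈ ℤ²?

translate: b→2 (≡32 mod 30), so (15,32,22)→(15,2,5)
flip: (15,2,5)→(5,-2,15)
reduced (well bottom): (5,-2,15) with a≤c, −a<b≤a
well minimum |f| = |-5| = 5 (negative-definite)

5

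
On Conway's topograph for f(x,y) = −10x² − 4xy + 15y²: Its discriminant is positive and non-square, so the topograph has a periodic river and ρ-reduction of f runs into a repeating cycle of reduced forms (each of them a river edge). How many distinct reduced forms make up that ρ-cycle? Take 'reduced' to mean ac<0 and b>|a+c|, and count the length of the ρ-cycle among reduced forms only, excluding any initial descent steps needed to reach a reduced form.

D = 616, ⌊√D⌋ = 24
descent: ρ → (15,4,-10)
descent: ρ → (-10,16,9)  [lands on river]
river: ρ → (9,20,-6)
river: ρ → (-6,16,15)
river: ρ → (15,14,-7)
river: ρ → (-7,14,15)
river: ρ → (15,16,-6)
river: ρ → (-6,20,9)
river: ρ → (9,16,-10)
river: ρ → (-10,24,1)
river: ρ → (1,24,-10)
ρ-cycle length = 10 (tail of 2 descent steps not counted)

10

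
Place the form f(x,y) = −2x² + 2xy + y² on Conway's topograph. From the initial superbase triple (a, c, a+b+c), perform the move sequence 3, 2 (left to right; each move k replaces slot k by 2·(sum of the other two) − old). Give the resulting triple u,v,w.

start (-2,1,1) = (f(1,0),f(0,1),f(1,1))
replace slot 3: 2·((-2)+1) − 1 = -3 → (-2,1,-3)
replace slot 2: 2·((-2)+(-3)) − 1 = -11 → (-2,-11,-3)

-2,-11,-3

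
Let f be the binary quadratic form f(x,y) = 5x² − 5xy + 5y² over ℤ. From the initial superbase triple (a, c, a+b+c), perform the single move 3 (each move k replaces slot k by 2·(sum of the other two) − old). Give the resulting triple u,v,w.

start (5,5,5) = (f(1,0),f(0,1),f(1,1))
replace slot 3: 2·(5+5) − 5 = 15 → (5,5,15)

5,5,15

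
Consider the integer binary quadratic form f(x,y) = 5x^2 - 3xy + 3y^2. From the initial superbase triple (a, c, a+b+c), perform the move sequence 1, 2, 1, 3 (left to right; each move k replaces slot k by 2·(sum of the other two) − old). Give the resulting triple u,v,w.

start (5,3,5) = (f(1,0),f(0,1),f(1,1))
replace slot 1: 2·(3+5) − 5 = 11 → (11,3,5)
replace slot 2: 2·(11+5) − 3 = 29 → (11,29,5)
replace slot 1: 2·(29+5) − 11 = 57 → (57,29,5)
replace slot 3: 2·(57+29) − 5 = 167 → (57,29,167)

57,29,167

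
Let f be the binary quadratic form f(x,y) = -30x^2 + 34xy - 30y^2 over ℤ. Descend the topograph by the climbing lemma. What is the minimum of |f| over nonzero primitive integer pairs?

translate: b→26 (≡-34 mod 60), so (30,-34,30)→(30,26,26)
flip: (30,26,26)→(26,-26,30)
translate: b→26 (≡-26 mod 52), so (26,-26,30)→(26,26,30)
reduced (well bottom): (26,26,30) with a≤c, −a<b≤a
well minimum |f| = |-26| = 26 (negative-definite)

26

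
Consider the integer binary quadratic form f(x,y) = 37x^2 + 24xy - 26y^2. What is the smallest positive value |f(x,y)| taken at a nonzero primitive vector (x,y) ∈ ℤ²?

river: ρ → (-26,28,35)
river: ρ → (35,42,-19)
river: ρ → (-19,34,43)
river: ρ → (43,52,-10)
river: ρ → (-10,48,53)
river: ρ → (53,58,-5)
river: ρ → (-5,62,29)
river: ρ → (29,54,-13)
river: ρ → (-13,50,37)
river: ρ → (37,24,-26)
closes: descent 0, river 10
min |a| on river = 5

5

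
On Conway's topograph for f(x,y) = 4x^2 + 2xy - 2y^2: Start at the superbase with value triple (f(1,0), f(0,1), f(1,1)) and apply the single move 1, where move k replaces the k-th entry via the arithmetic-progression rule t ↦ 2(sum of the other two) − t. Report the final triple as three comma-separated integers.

start (4,-2,4) = (f(1,0),f(0,1),f(1,1))
replace slot 1: 2·((-2)+4) − 4 = 0 → (0,-2,4)

0,-2,4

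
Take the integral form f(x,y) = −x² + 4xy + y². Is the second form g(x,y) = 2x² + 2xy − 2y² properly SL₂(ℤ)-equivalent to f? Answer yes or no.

D₁ = 20, D₂ = 20
river cycle of f (length 2): (1, 4, -1), (-1, 4, 1)
river cycle of g (length 2): (-2, 2, 2), (2, 2, -2)
cycles differ ⇒ inequivalent

no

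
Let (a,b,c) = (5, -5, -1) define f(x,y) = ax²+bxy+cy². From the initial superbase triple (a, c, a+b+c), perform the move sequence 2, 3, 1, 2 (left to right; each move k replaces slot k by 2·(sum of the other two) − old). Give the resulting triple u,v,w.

start (5,-1,-1) = (f(1,0),f(0,1),f(1,1))
replace slot 2: 2·(5+(-1)) − (-1) = 9 → (5,9,-1)
replace slot 3: 2·(5+9) − (-1) = 29 → (5,9,29)
replace slot 1: 2·(9+29) − 5 = 71 → (71,9,29)
replace slot 2: 2·(71+29) − 9 = 191 → (71,191,29)

71,191,29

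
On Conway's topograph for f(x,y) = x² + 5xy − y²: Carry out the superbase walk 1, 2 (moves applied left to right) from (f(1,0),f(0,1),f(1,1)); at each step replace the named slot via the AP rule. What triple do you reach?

start (1,-1,5) = (f(1,0),f(0,1),f(1,1))
replace slot 1: 2·((-1)+5) − 1 = 7 → (7,-1,5)
replace slot 2: 2·(7+5) − (-1) = 25 → (7,25,5)

7,25,5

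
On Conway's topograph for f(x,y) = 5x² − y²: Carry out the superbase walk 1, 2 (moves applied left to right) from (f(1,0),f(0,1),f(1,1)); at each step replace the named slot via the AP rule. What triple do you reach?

start (5,-1,4) = (f(1,0),f(0,1),f(1,1))
replace slot 1: 2·((-1)+4) − 5 = 1 → (1,-1,4)
replace slot 2: 2·(1+4) − (-1) = 11 → (1,11,4)

1,11,4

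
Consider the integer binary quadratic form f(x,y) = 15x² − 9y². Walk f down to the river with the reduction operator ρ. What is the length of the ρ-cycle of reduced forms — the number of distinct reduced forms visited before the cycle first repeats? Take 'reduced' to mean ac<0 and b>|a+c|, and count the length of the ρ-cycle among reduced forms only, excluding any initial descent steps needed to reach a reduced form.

D = 540, ⌊√D⌋ = 23
descent: ρ → (-9,18,6)  [lands on river]
river: ρ → (6,18,-9)
ρ-cycle length = 2 (tail of 1 descent step not counted)

2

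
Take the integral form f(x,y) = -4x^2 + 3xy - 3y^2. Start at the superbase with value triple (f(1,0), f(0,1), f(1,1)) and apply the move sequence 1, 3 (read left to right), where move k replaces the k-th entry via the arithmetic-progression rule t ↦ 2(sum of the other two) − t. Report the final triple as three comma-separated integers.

start (-4,-3,-4) = (f(1,0),f(0,1),f(1,1))
replace slot 1: 2·((-3)+(-4)) − (-4) = -10 → (-10,-3,-4)
replace slot 3: 2·((-10)+(-3)) − (-4) = -22 → (-10,-3,-22)

-10,-3,-22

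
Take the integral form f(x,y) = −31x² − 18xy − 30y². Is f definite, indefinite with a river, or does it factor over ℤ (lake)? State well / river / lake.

D = b²−4ac = (-18)² − 4·(-31)·(-30) = -3396
D < 0 ⇒ definite ⇒ every region one sign ⇒ single well

well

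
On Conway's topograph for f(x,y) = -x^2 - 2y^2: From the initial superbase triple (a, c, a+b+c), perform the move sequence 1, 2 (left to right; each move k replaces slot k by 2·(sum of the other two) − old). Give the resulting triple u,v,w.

start (-1,-2,-3) = (f(1,0),f(0,1),f(1,1))
replace slot 1: 2·((-2)+(-3)) − (-1) = -9 → (-9,-2,-3)
replace slot 2: 2·((-9)+(-3)) − (-2) = -22 → (-9,-22,-3)

-9,-22,-3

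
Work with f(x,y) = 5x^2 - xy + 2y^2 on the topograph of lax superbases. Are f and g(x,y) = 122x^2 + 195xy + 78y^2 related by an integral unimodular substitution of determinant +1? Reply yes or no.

D₁ = -39, D₂ = -39
f: flip: (5,-1,2)→(2,1,5)
f: reduced (well bottom): (2,1,5) with a≤c, −a<b≤a
g: translate: b→-49 (≡195 mod 244), so (122,195,78)→(122,-49,5)
g: flip: (122,-49,5)→(5,49,122)
g: translate: b→-1 (≡49 mod 10), so (5,49,122)→(5,-1,2)
g: flip: (5,-1,2)→(2,1,5)
g: reduced (well bottom): (2,1,5) with a≤c, −a<b≤a
reduced forms (2, 1, 5) vs (2, 1, 5) ⇒ equivalent

yes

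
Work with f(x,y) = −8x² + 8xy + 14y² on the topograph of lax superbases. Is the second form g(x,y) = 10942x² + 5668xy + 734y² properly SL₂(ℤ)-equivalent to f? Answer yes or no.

D₁ = 512, D₂ = 512
river cycle of f (length 4): (14, 20, -2), (-2, 20, 14), (14, 8, -8), (-8, 8, 14)
river cycle of g (length 4): (14, 20, -2), (-2, 20, 14), (14, 8, -8), (-8, 8, 14)
cycles coincide ⇒ equivalent

yes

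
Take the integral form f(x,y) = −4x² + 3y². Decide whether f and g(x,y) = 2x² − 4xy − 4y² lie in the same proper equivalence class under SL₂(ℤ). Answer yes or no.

D₁ = 48, D₂ = 48
river cycle of f (length 2): (3, 6, -1), (-1, 6, 3)
river cycle of g (length 2): (-4, 4, 2), (2, 4, -4)
cycles differ ⇒ inequivalent

no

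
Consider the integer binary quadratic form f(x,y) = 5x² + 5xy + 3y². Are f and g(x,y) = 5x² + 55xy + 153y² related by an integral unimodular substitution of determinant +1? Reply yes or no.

D₁ = -35, D₂ = -35
f: flip: (5,5,3)→(3,-5,5)
f: translate: b→1 (≡-5 mod 6), so (3,-5,5)→(3,1,3)
f: reduced (well bottom): (3,1,3) with a≤c, −a<b≤a
g: translate: b→5 (≡55 mod 10), so (5,55,153)→(5,5,3)
g: flip: (5,5,3)→(3,-5,5)
g: translate: b→1 (≡-5 mod 6), so (3,-5,5)→(3,1,3)
g: reduced (well bottom): (3,1,3) with a≤c, −a<b≤a
reduced forms (3, 1, 3) vs (3, 1, 3) ⇒ equivalent

yes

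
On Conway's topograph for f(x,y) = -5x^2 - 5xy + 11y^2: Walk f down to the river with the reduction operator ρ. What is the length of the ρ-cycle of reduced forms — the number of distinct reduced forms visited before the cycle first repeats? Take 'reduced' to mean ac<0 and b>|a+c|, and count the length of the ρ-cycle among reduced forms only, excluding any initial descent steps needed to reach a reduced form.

D = 245, ⌊√D⌋ = 15
descent: ρ → (11,5,-5)
descent: ρ → (-5,15,1)  [lands on river]
river: ρ → (1,15,-5)
ρ-cycle length = 2 (tail of 2 descent steps not counted)

2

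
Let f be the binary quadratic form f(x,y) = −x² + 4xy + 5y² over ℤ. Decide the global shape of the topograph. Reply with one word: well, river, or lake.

D = b²−4ac = 4² − 4·(-1)·5 = 36
D = 6² is a perfect square ⇒ form factors over ℤ ⇒ lakes

lake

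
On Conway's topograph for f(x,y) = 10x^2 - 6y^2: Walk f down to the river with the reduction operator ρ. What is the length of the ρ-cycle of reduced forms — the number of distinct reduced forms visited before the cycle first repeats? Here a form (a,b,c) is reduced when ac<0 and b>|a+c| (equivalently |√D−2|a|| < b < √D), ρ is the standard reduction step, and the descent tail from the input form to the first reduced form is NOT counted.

D = 240, ⌊√D⌋ = 15
descent: ρ → (-6,12,4)  [lands on river]
river: ρ → (4,12,-6)
ρ-cycle length = 2 (tail of 1 descent step not counted)

2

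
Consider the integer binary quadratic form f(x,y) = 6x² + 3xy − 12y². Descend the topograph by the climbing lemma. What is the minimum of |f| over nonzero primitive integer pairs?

descent: ρ → (-12,-3,6)
descent: ρ → (6,15,-3)  [lands on river]
river: ρ → (-3,15,6)
river: ρ → (6,9,-9)
river: ρ → (-9,9,6)
closes: descent 2, river 4
min |a| on river = 3

3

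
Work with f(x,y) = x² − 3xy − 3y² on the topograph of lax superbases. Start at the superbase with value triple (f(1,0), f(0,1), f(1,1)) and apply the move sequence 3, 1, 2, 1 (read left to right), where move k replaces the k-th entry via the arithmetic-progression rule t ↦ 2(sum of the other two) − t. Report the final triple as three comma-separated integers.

start (1,-3,-5) = (f(1,0),f(0,1),f(1,1))
replace slot 3: 2·(1+(-3)) − (-5) = 1 → (1,-3,1)
replace slot 1: 2·((-3)+1) − 1 = -5 → (-5,-3,1)
replace slot 2: 2·((-5)+1) − (-3) = -5 → (-5,-5,1)
replace slot 1: 2·((-5)+1) − (-5) = -3 → (-3,-5,1)

-3,-5,1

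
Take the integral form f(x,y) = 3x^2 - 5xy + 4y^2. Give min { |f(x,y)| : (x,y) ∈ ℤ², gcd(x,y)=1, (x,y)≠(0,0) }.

translate: b→1 (≡-5 mod 6), so (3,-5,4)→(3,1,2)
flip: (3,1,2)→(2,-1,3)
reduced (well bottom): (2,-1,3) with a≤c, −a<b≤a
well minimum = a = 2

2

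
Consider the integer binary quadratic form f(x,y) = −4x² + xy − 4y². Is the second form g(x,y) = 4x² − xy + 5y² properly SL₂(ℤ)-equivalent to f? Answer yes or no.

D₁ = -63, D₂ = -79
discriminants differ ⇒ not SL₂(ℤ)-equivalent

no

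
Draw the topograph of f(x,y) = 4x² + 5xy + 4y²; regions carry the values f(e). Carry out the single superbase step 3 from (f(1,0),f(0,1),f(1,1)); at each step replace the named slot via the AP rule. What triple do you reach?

start (4,4,13) = (f(1,0),f(0,1),f(1,1))
replace slot 3: 2·(4+4) − 13 = 3 → (4,4,3)

4,4,3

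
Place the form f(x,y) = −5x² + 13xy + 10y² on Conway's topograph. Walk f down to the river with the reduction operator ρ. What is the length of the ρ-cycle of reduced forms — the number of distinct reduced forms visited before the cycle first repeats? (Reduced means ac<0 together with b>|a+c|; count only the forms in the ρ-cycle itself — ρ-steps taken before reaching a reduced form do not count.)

D = 369, ⌊√D⌋ = 19
river: ρ → (10,7,-8)
river: ρ → (-8,9,9)
river: ρ → (9,9,-8)
river: ρ → (-8,7,10)
river: ρ → (10,13,-5)
river: ρ → (-5,17,4)
river: ρ → (4,15,-9)
river: ρ → (-9,3,10)
river: ρ → (10,17,-2)
river: ρ → (-2,19,1)
river: ρ → (1,19,-2)
river: ρ → (-2,17,10)
river: ρ → (10,3,-9)
river: ρ → (-9,15,4)
river: ρ → (4,17,-5)
river: ρ → (-5,13,10)
ρ-cycle length = 16 (tail of 0 descent steps not counted)

16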